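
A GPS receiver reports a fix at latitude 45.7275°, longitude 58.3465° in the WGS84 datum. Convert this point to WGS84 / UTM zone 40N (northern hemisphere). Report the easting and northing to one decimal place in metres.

Zone 40 central meridian λ₀ = 6×40 − 183 = 57°; Δλ = +1.3465°.
Transverse Mercator on WGS84 with k₀ = 0.9996 gives E = 604773.020 m, N = 5064653.201 m.

E 604773.0 m, N 5064653.2 m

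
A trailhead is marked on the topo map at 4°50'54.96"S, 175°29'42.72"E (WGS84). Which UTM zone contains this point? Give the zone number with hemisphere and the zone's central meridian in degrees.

UTM zone = ⌊(λ + 180)/6⌋ + 1; 175.4952° ∈ [174°, 180°) → zone 60.
Hemisphere: S (φ < 0).
Central meridian λ₀ = 6×60 − 183 = 177°.

Zone 60S, central meridian 177°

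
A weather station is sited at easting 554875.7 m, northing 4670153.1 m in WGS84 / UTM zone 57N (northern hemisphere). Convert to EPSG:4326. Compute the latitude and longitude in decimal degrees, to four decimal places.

Zone 57N: λ₀ = 159°, k₀ = 0.9996, false easting 500000 m.
Meridian distance M = (N − FN)/k₀ = 4672021.9 m.
Inverse transverse Mercator on WGS84 gives φ = 42.18160030°, λ = 159.66450020°.

lat 42.1816°, lon 159.6645°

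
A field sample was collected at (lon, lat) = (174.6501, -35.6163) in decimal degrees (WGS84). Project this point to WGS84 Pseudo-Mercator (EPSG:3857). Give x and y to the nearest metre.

Web Mercator is spherical with R = a = 6378137 m.
x = R·λ = 6378137 × 3.048219284 = 19441960.199 m.
y = R·ln tan(π/4 + φ/2) = 6378137 × -0.666017754 = -4247952.478 m.

x 19441960 m, y -4247952 m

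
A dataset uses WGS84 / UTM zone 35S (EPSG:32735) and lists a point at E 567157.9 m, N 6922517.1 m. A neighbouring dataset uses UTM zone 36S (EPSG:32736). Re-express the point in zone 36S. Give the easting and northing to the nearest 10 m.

UTM 35S → geographic: φ = -27.82030039°, λ = 27.68189976°.
UTM 36S (λ₀ = 33°) forward: E = -24181.440 m, N = 6911329.097 m.

E -24180 m, N 6911330 m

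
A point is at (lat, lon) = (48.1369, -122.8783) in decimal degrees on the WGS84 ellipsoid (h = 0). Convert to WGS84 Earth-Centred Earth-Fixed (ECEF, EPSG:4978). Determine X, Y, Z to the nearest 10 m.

X -2314950 m, Y -3581350 m, Z 4727050 m

WGS84: a = 6378137 m, e² = 0.006694380; N(φ) = a/√(1−e²sin²φ) = 6390010.992 m.
X = (N+h)·cosφ·cosλ = -2314953.315 m; Y = (N+h)·cosφ·sinλ = -3581346.417 m; Z = (N(1−e²)+h)·sinφ = 4727048.404 m.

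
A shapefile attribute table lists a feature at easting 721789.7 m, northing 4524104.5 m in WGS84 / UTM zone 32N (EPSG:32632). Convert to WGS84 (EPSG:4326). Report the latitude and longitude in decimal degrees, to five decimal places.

Zone 32N: λ₀ = 9°, k₀ = 0.9996, false easting 500000 m.
Meridian distance M = (N − FN)/k₀ = 4525914.9 m.
Inverse transverse Mercator on WGS84 gives φ = 40.83800025°, λ = 11.63059980°.

lat 40.83800°, lon 11.63060°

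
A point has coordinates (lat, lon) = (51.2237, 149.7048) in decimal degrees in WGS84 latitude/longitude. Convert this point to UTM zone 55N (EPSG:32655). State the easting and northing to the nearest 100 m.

E 688900 m, N 5678200 m

Zone 55 central meridian λ₀ = 6×55 − 183 = 147°; Δλ = +2.7048°.
Transverse Mercator on WGS84 with k₀ = 0.9996 gives E = 688865.556 m, N = 5678178.214 m.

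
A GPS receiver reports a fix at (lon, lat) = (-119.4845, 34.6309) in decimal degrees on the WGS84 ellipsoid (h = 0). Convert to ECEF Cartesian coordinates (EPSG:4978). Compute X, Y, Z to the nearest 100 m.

X -2585900 m, Y -4573400 m, Z 3604200 m

WGS84: a = 6378137 m, e² = 0.006694380; N(φ) = a/√(1−e²sin²φ) = 6385042.823 m.
X = (N+h)·cosφ·cosλ = -2585860.155 m; Y = (N+h)·cosφ·sinλ = -4573378.669 m; Z = (N(1−e²)+h)·sinφ = 3604249.739 m.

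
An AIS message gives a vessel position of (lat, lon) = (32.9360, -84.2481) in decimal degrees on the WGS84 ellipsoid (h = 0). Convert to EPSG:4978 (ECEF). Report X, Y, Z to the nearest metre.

WGS84: a = 6378137 m, e² = 0.006694380; N(φ) = a/√(1−e²sin²φ) = 6384457.349 m.
X = (N+h)·cosφ·cosλ = 537018.215 m; Y = (N+h)·cosφ·sinλ = -5331359.046 m; Z = (N(1−e²)+h)·sinφ = 3448003.726 m.

X 537018 m, Y -5331359 m, Z 3448004 m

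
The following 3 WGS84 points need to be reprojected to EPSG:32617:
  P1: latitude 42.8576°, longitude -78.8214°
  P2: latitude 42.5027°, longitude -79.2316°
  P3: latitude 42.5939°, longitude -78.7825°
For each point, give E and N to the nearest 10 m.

UTM zone 17N: λ₀ = -81°, k₀ = 0.9996.
P1 (42.8576°, -78.8214°) → (677986.893, 4747303.927) m.
P2 (42.5027°, -79.2316°) → (645298.388, 4707108.073) m.
P3 (42.5939°, -78.7825°) → (681934.419, 4718103.095) m.

P1: E 677990 m, N 4747300 m; P2: E 645300 m, N 4707110 m; P3: E 681930 m, N 4718100 m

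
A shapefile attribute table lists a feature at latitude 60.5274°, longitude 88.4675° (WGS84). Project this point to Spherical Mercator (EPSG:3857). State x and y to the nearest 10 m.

Web Mercator is spherical with R = a = 6378137 m.
x = R·λ = 6378137 × 1.544049156 = 9848157.052 m.
y = R·ln tan(π/4 + φ/2) = 6378137 × 1.335516230 = 8518105.479 m.

x 9848160 m, y 8518110 m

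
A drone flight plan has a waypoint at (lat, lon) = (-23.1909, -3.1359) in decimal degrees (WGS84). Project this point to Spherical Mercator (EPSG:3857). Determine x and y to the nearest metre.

x -349087 m, y -2655121 m

Web Mercator is spherical with R = a = 6378137 m.
x = R·λ = 6378137 × -0.054731780 = -349086.791 m.
y = R·ln tan(π/4 + φ/2) = 6378137 × -0.416284747 = -2655121.147 m.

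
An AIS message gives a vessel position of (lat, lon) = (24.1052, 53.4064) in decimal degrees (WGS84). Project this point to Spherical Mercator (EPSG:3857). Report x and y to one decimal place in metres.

Web Mercator is spherical with R = a = 6378137 m.
x = R·λ = 6378137 × 0.932117522 = 5945173.253 m.
y = R·ln tan(π/4 + φ/2) = 6378137 × 0.433705397 = 2766232.437 m.

x 5945173.3 m, y 2766232.4 m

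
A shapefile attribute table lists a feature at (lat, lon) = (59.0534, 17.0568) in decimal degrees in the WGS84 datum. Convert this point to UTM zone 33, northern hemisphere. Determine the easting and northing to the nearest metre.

E 617973 m, N 6547815 m

Zone 33 central meridian λ₀ = 6×33 − 183 = 15°; Δλ = +2.0568°.
Transverse Mercator on WGS84 with k₀ = 0.9996 gives E = 617972.962 m, N = 6547814.523 m.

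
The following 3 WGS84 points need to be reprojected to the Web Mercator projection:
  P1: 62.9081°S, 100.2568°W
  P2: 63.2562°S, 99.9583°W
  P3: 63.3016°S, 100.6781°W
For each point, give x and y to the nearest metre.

Web Mercator: x = R·λ, y = R·ln tan(π/4+φ/2), R = 6378137 m.
P1 (-62.9081°, -100.2568°) → (-11160535.925, -9077752.205) m.
P2 (-63.2562°, -99.9583°) → (-11127307.057, -9163349.212) m.
P3 (-63.3016°, -100.6781°) → (-11207434.826, -9174588.907) m.

P1: x -11160536 m, y -9077752 m; P2: x -11127307 m, y -9163349 m; P3: x -11207435 m, y -9174589 m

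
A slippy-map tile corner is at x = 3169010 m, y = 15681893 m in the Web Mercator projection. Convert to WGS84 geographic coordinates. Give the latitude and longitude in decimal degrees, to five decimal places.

lat 80.22090°, lon 28.46770°

R = 6378137 m. λ = x/R = 28.46770119°.
φ = 2·arctan(exp(y/R)) − 90° = 2·arctan(11.68955) − 90° = 80.22089926°.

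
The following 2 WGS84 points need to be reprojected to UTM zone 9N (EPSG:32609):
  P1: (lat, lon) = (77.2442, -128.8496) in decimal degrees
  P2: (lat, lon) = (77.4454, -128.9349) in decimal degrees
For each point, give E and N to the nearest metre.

P1: E 503707 m, N 8574029 m; P2: E 501580 m, N 8596478 m

UTM zone 9N: λ₀ = -129°, k₀ = 0.9996.
P1 (77.2442°, -128.8496°) → (503707.009, 8574028.983) m.
P2 (77.4454°, -128.9349°) → (501579.673, 8596478.057) m.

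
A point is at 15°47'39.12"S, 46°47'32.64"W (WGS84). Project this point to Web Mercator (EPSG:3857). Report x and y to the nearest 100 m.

x -5208900 m, y -1780900 m

Web Mercator is spherical with R = a = 6378137 m.
x = R·λ = 6378137 × -0.816681445 = -5208906.141 m.
y = R·ln tan(π/4 + φ/2) = 6378137 × -0.279219808 = -1780902.187 m.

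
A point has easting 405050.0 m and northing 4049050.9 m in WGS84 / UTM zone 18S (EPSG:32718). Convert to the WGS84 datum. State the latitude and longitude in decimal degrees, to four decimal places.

lat -53.6986°, lon -76.4382°

Zone 18S: λ₀ = -75°, k₀ = 0.9996, false easting 500000 m, false northing 10000000 m.
Meridian distance M = (N − FN)/k₀ = -5953330.4 m.
Inverse transverse Mercator on WGS84 gives φ = -53.69860017°, λ = -76.43819934°.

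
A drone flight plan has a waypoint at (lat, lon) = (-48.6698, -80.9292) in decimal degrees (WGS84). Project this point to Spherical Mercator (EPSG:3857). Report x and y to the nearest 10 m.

x -9009000 m, y -6219020 m

Web Mercator is spherical with R = a = 6378137 m.
x = R·λ = 6378137 × -1.412481001 = -9008997.334 m.
y = R·ln tan(π/4 + φ/2) = 6378137 × -0.975052427 = -6219017.962 m.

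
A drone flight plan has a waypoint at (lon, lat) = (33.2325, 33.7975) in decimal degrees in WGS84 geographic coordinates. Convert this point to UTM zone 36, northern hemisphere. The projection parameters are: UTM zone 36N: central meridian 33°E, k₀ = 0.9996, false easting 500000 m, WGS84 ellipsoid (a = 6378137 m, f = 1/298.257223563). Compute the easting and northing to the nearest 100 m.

Zone 36 central meridian λ₀ = 6×36 − 183 = 33°; Δλ = +0.2325°.
Transverse Mercator on WGS84 with k₀ = 0.9996 gives E = 521521.708 m, N = 3739727.839 m.

E 521500 m, N 3739700 m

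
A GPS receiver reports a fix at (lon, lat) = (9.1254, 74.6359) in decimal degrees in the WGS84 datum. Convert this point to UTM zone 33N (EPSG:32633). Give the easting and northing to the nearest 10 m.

Zone 33 central meridian λ₀ = 6×33 − 183 = 15°; Δλ = -5.8746°.
Transverse Mercator on WGS84 with k₀ = 0.9996 gives E = 326522.119 m, N = 8291567.652 m.

E 326520 m, N 8291570 m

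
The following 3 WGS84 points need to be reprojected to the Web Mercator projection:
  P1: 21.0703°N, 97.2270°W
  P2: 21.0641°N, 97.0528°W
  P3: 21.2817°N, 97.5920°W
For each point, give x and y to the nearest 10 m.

P1: x -10823260 m, y 2400260 m; P2: x -10803870 m, y 2399520 m; P3: x -10863890 m, y 2425500 m

Web Mercator: x = R·λ, y = R·ln tan(π/4+φ/2), R = 6378137 m.
P1 (21.0703°, -97.2270°) → (-10823260.131, 2400263.089) m.
P2 (21.0641°, -97.0528°) → (-10803868.276, 2399523.471) m.
P3 (21.2817°, -97.5920°) → (-10863891.745, 2425500.176) m.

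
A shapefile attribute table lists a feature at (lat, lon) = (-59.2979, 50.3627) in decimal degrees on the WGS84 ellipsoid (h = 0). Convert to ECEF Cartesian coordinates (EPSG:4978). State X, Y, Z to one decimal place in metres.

X 2082573.0 m, Y 2514064.1 m, Z -5460953.9 m

WGS84: a = 6378137 m, e² = 0.006694380; N(φ) = a/√(1−e²sin²φ) = 6393979.318 m.
X = (N+h)·cosφ·cosλ = 2082572.980 m; Y = (N+h)·cosφ·sinλ = 2514064.115 m; Z = (N(1−e²)+h)·sinφ = -5460953.910 m.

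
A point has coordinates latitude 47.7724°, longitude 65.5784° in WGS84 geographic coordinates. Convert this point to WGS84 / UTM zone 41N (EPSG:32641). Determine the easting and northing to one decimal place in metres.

Zone 41 central meridian λ₀ = 6×41 − 183 = 63°; Δλ = +2.5784°.
Transverse Mercator on WGS84 with k₀ = 0.9996 gives E = 693175.275 m, N = 5294223.544 m.

E 693175.3 m, N 5294223.5 m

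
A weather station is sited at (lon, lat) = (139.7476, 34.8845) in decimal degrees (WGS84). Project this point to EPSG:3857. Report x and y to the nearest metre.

Web Mercator is spherical with R = a = 6378137 m.
x = R·λ = 6378137 × 2.439055742 = 15556631.672 m.
y = R·ln tan(π/4 + φ/2) = 6378137 × 0.650377408 = 4148196.212 m.

x 15556632 m, y 4148196 m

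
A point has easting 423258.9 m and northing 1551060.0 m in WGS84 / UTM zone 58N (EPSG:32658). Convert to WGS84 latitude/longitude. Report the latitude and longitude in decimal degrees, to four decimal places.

lat 14.0291°, lon 164.2893°

Zone 58N: λ₀ = 165°, k₀ = 0.9996, false easting 500000 m.
Meridian distance M = (N − FN)/k₀ = 1551680.7 m.
Inverse transverse Mercator on WGS84 gives φ = 14.02909993°, λ = 164.28930025°.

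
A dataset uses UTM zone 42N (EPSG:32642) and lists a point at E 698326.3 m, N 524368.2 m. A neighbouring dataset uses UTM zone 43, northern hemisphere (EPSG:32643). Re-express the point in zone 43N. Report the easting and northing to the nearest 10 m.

UTM 42N → geographic: φ = 4.74169998°, λ = 70.78810012°.
UTM 43N (λ₀ = 75°) forward: E = 32496.083 m, N = 525534.711 m.

E 32500 m, N 525530 m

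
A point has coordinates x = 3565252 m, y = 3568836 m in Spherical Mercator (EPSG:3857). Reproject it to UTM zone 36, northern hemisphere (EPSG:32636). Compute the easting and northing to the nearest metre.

E 406654 m, N 3375325 m

Web Mercator inverse (R = 6378137 m) → φ = 30.50659859°, λ = 32.02720363°.
UTM 36N forward: E = 406654.059 m, N = 3375325.045 m.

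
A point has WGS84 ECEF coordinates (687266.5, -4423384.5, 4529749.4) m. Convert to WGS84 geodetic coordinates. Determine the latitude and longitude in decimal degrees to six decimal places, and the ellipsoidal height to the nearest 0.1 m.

lat 45.531400°, lon -81.168500°, h 1169.8 m

λ = atan2(Y, X) = -81.16849970°; p = √(X²+Y²) = 4476456.8 m.
Bowring's method on WGS84 (a = 6378137 m, b = 6356752.314 m) gives φ = 45.53140010°, h = 1169.783 m.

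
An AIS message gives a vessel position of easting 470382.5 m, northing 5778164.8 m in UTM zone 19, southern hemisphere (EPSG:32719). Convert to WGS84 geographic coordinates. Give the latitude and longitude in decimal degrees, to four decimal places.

lat -38.1439°, lon -69.3380°

Zone 19S: λ₀ = -69°, k₀ = 0.9996, false easting 500000 m, false northing 10000000 m.
Meridian distance M = (N − FN)/k₀ = -4223524.6 m.
Inverse transverse Mercator on WGS84 gives φ = -38.14390021°, λ = -69.33800049°.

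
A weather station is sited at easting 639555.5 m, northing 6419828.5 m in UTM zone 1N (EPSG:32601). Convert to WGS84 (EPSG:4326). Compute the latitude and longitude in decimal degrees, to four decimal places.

Zone 1N: λ₀ = -177°, k₀ = 0.9996, false easting 500000 m.
Meridian distance M = (N − FN)/k₀ = 6422397.5 m.
Inverse transverse Mercator on WGS84 gives φ = 57.89840028°, λ = -174.64539917°.

lat 57.8984°, lon -174.6454°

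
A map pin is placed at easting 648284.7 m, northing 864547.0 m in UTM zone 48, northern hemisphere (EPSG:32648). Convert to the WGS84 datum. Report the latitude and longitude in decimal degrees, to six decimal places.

lat 7.819200°, lon 106.344900°

Zone 48N: λ₀ = 105°, k₀ = 0.9996, false easting 500000 m.
Meridian distance M = (N − FN)/k₀ = 864893.0 m.
Inverse transverse Mercator on WGS84 gives φ = 7.81919982°, λ = 106.34490044°.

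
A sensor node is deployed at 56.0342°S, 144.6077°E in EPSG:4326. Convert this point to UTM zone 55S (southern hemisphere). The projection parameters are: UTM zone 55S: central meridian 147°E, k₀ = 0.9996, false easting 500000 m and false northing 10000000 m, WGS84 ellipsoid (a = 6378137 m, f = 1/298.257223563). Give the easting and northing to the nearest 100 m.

Zone 55 central meridian λ₀ = 6×55 − 183 = 147°; Δλ = -2.3923°.
Transverse Mercator on WGS84 with k₀ = 0.9996 gives E = 350945.519 m, N = 3787532.608 m.

E 350900 m, N 3787500 m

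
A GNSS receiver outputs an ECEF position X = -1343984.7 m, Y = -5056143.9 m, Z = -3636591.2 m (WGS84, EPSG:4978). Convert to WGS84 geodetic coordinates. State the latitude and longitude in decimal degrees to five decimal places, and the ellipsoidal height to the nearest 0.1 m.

lat -34.98390°, lon -104.88570°, h 327.2 m

λ = atan2(Y, X) = -104.88570005°; p = √(X²+Y²) = 5231719.2 m.
Bowring's method on WGS84 (a = 6378137 m, b = 6356752.314 m) gives φ = -34.98389958°, h = 327.191 m.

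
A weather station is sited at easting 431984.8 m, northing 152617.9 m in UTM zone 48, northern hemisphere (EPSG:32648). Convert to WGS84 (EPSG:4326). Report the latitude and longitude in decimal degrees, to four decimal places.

lat 1.3807°, lon 104.3886°

Zone 48N: λ₀ = 105°, k₀ = 0.9996, false easting 500000 m.
Meridian distance M = (N − FN)/k₀ = 152679.0 m.
Inverse transverse Mercator on WGS84 gives φ = 1.38070022°, λ = 104.38859991°.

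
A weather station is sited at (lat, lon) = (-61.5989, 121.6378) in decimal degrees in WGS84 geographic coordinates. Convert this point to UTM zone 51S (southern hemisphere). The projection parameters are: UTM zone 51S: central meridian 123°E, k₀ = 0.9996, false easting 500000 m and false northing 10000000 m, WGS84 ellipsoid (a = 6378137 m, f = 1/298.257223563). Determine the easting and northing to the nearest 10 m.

E 427720 m, N 3169750 m

Zone 51 central meridian λ₀ = 6×51 − 183 = 123°; Δλ = -1.3622°.
Transverse Mercator on WGS84 with k₀ = 0.9996 gives E = 427719.186 m, N = 3169745.611 m.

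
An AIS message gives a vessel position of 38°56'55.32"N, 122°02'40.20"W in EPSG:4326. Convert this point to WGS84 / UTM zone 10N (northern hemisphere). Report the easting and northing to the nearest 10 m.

Zone 10 central meridian λ₀ = 6×10 − 183 = -123°; Δλ = +0.9555°.
Transverse Mercator on WGS84 with k₀ = 0.9996 gives E = 582798.947 m, N = 4311517.819 m.

E 582800 m, N 4311520 m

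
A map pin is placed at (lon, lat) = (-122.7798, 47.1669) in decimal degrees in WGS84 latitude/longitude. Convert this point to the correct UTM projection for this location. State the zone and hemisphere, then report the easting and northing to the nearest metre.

Zone 10N: E 516689 m, N 5223735 m

Longitude -122.7798° lies in the 6° band [-126°, -120°), giving zone 10; latitude is north of the equator, so 10N.
Zone 10 central meridian λ₀ = 6×10 − 183 = -123°; Δλ = +0.2202°.
Transverse Mercator on WGS84 with k₀ = 0.9996 gives E = 516688.626 m, N = 5223734.891 m.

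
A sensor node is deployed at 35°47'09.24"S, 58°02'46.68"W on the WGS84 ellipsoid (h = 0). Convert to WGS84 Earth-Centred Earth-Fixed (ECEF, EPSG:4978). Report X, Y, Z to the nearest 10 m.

WGS84: a = 6378137 m, e² = 0.006694380; N(φ) = a/√(1−e²sin²φ) = 6385449.620 m.
X = (N+h)·cosφ·cosλ = 2741391.999 m; Y = (N+h)·cosφ·sinλ = -4395043.274 m; Z = (N(1−e²)+h)·sinφ = -3708946.707 m.

X 2741390 m, Y -4395040 m, Z -3708950 m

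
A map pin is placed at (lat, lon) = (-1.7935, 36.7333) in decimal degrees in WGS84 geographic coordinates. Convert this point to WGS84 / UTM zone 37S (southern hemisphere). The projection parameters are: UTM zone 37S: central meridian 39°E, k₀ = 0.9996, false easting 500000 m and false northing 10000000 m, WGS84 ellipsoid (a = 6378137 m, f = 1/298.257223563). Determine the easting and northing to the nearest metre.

Zone 37 central meridian λ₀ = 6×37 − 183 = 39°; Δλ = -2.2667°.
Transverse Mercator on WGS84 with k₀ = 0.9996 gives E = 247829.675 m, N = 9801607.536 m.

E 247830 m, N 9801608 m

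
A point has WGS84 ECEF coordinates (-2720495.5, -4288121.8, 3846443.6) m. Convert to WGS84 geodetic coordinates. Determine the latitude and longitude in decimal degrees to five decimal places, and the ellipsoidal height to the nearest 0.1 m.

λ = atan2(Y, X) = -122.39209957°; p = √(X²+Y²) = 5078295.4 m.
Bowring's method on WGS84 (a = 6378137 m, b = 6356752.314 m) gives φ = 37.32670040°, h = 257.811 m.

lat 37.32670°, lon -122.39210°, h 257.8 m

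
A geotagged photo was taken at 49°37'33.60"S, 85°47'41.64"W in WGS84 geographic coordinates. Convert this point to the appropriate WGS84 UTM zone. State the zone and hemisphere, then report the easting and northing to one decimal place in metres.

Longitude -85.7949° lies in the 6° band [-90°, -84°), giving zone 16; latitude is south of the equator, so 16S.
Zone 16 central meridian λ₀ = 6×16 − 183 = -87°; Δλ = +1.2051°.
Transverse Mercator on WGS84 with k₀ = 0.9996 gives E = 587033.100 m, N = 4502253.640 m.

Zone 16S: E 587033.1 m, N 4502253.6 m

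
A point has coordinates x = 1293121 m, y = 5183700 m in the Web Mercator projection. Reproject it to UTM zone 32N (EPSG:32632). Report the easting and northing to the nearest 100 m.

E 716200 m, N 4669900 m

Web Mercator inverse (R = 6378137 m) → φ = 42.15149671°, λ = 11.61630359°.
UTM 32N forward: E = 716168.923 m, N = 4669910.333 m.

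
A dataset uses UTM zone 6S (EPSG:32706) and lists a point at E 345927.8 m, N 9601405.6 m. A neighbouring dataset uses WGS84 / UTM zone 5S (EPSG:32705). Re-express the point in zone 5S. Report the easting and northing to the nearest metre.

UTM 6S → geographic: φ = -3.60509962°, λ = -148.38719961°.
UTM 5S (λ₀ = -153°) forward: E = 1012833.864 m, N = 9600222.694 m.

E 1012834 m, N 9600223 m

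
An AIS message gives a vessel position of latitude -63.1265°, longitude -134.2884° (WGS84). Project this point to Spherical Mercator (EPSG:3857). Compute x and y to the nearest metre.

Web Mercator is spherical with R = a = 6378137 m.
x = R·λ = 6378137 × -2.343774727 = -14948916.307 m.
y = R·ln tan(π/4 + φ/2) = 6378137 × -1.431662006 = -9131336.414 m.

x -14948916 m, y -9131336 m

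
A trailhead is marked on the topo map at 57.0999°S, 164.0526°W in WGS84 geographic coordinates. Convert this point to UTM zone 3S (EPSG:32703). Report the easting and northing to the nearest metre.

E 557397 m, N 3671095 m

Zone 3 central meridian λ₀ = 6×3 − 183 = -165°; Δλ = +0.9474°.
Transverse Mercator on WGS84 with k₀ = 0.9996 gives E = 557397.165 m, N = 3671095.143 m.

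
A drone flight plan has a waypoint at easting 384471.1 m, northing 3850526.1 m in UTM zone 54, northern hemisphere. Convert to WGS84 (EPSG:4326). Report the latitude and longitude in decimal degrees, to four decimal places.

lat 34.7904°, lon 139.7372°

Zone 54N: λ₀ = 141°, k₀ = 0.9996, false easting 500000 m.
Meridian distance M = (N − FN)/k₀ = 3852066.9 m.
Inverse transverse Mercator on WGS84 gives φ = 34.79039991°, λ = 139.73720052°.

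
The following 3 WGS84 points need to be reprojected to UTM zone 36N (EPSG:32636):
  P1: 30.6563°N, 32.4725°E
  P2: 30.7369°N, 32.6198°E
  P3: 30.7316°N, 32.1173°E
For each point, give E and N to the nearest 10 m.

P1: E 449460 m, N 3391630 m; P2: E 463600 m, N 3400510 m; P3: E 415500 m, N 3400190 m

UTM zone 36N: λ₀ = 33°, k₀ = 0.9996.
P1 (30.6563°, 32.4725°) → (449461.599, 3391630.978) m.
P2 (30.7369°, 32.6198°) → (463604.406, 3400506.158) m.
P3 (30.7316°, 32.1173°) → (415495.404, 3400189.748) m.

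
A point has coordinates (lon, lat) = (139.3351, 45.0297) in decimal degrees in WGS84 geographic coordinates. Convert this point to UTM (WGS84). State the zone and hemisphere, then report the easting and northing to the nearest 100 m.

Zone 54N: E 368800 m, N 4987600 m

Longitude 139.3351° lies in the 6° band [138°, 144°), giving zone 54; latitude is north of the equator, so 54N.
Zone 54 central meridian λ₀ = 6×54 − 183 = 141°; Δλ = -1.6649°.
Transverse Mercator on WGS84 with k₀ = 0.9996 gives E = 368848.212 m, N = 4987597.986 m.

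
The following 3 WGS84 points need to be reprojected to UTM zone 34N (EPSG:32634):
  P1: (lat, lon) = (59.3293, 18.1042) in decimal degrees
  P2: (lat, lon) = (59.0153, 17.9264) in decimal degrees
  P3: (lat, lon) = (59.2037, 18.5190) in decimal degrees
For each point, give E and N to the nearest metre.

UTM zone 34N: λ₀ = 21°, k₀ = 0.9996.
P1 (59.3293°, 18.1042°) → (335254.544, 6580302.699) m.
P2 (59.0153°, 17.9264°) → (323532.702, 6545815.009) m.
P3 (59.2037°, 18.5190°) → (358324.673, 6565369.979) m.

P1: E 335255 m, N 6580303 m; P2: E 323533 m, N 6545815 m; P3: E 358325 m, N 6565370 m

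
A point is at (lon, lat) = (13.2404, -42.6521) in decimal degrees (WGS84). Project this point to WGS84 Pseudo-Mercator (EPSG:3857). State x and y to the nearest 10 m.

x 1473910 m, y -5259170 m

Web Mercator is spherical with R = a = 6378137 m.
x = R·λ = 6378137 × 0.231088574 = 1473914.586 m.
y = R·ln tan(π/4 + φ/2) = 6378137 × -0.824561616 = -5259166.952 m.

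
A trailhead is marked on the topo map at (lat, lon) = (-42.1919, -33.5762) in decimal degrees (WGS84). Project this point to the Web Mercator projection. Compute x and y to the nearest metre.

Web Mercator is spherical with R = a = 6378137 m.
x = R·λ = 6378137 × -0.586015240 = -3737685.487 m.
y = R·ln tan(π/4 + φ/2) = 6378137 × -0.813680957 = -5189768.619 m.

x -3737685 m, y -5189769 m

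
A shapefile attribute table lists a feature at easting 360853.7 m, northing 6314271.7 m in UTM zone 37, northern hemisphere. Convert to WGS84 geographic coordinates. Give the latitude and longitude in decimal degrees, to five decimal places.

Zone 37N: λ₀ = 39°, k₀ = 0.9996, false easting 500000 m.
Meridian distance M = (N − FN)/k₀ = 6316798.4 m.
Inverse transverse Mercator on WGS84 gives φ = 56.95110019°, λ = 36.71219926°.

lat 56.95110°, lon 36.71220°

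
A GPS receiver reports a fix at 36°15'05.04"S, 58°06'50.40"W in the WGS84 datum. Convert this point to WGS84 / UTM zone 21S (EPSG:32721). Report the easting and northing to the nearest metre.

E 399916 m, N 5987592 m

Zone 21 central meridian λ₀ = 6×21 − 183 = -57°; Δλ = -1.1140°.
Transverse Mercator on WGS84 with k₀ = 0.9996 gives E = 399915.549 m, N = 5987591.638 m.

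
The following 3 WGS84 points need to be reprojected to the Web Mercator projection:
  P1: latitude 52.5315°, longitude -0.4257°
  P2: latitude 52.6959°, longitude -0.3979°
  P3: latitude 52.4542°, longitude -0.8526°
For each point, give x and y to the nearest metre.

P1: x -47389 m, y 6896804 m; P2: x -44294 m, y 6926945 m; P3: x -94911 m, y 6882671 m

Web Mercator: x = R·λ, y = R·ln tan(π/4+φ/2), R = 6378137 m.
P1 (52.5315°, -0.4257°) → (-47388.707, 6896803.950) m.
P2 (52.6959°, -0.3979°) → (-44294.025, 6926944.559) m.
P3 (52.4542°, -0.8526°) → (-94910.998, 6882670.991) m.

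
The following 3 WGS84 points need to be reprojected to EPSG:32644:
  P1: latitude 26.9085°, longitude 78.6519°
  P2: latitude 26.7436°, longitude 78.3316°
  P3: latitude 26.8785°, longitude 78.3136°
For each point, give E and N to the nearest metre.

P1: E 266806 m, N 2978464 m; P2: E 234599 m, N 2960819 m; P3: E 233124 m, N 2975808 m

UTM zone 44N: λ₀ = 81°, k₀ = 0.9996.
P1 (26.9085°, 78.6519°) → (266805.747, 2978464.178) m.
P2 (26.7436°, 78.3316°) → (234598.909, 2960819.492) m.
P3 (26.8785°, 78.3136°) → (233124.249, 2975808.011) m.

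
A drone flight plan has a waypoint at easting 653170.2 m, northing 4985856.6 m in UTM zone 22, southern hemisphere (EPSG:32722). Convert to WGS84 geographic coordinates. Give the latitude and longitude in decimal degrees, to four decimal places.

Zone 22S: λ₀ = -51°, k₀ = 0.9996, false easting 500000 m, false northing 10000000 m.
Meridian distance M = (N − FN)/k₀ = -5016149.9 m.
Inverse transverse Mercator on WGS84 gives φ = -45.26409977°, λ = -49.04760003°.

lat -45.2641°, lon -49.0476°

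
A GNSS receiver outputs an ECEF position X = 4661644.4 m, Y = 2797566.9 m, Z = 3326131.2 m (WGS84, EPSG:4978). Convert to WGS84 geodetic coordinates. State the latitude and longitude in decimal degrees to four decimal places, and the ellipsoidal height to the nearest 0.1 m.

λ = atan2(Y, X) = 30.96900030°; p = √(X²+Y²) = 5436663.4 m.
Bowring's method on WGS84 (a = 6378137 m, b = 6356752.314 m) gives φ = 31.62970007°, h = 1126.644 m.

lat 31.6297°, lon 30.9690°, h 1126.6 m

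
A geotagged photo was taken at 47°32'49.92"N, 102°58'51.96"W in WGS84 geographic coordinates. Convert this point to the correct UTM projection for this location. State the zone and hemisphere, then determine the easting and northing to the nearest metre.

Longitude -102.9811° lies in the 6° band [-108°, -102°), giving zone 13; latitude is north of the equator, so 13N.
Zone 13 central meridian λ₀ = 6×13 − 183 = -105°; Δλ = +2.0189°.
Transverse Mercator on WGS84 with k₀ = 0.9996 gives E = 651911.202 m, N = 5267950.514 m.

Zone 13N: E 651911 m, N 5267951 m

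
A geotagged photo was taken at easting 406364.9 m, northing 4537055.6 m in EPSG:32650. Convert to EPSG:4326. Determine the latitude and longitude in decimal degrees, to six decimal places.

lat 40.979300°, lon 115.887000°

Zone 50N: λ₀ = 117°, k₀ = 0.9996, false easting 500000 m.
Meridian distance M = (N − FN)/k₀ = 4538871.1 m.
Inverse transverse Mercator on WGS84 gives φ = 40.97929984°, λ = 115.88700023°.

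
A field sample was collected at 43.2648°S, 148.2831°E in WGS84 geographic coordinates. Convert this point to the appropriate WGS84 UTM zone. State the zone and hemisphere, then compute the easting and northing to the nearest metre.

Longitude 148.2831° lies in the 6° band [144°, 150°), giving zone 55; latitude is south of the equator, so 55S.
Zone 55 central meridian λ₀ = 6×55 − 183 = 147°; Δλ = +1.2831°.
Transverse Mercator on WGS84 with k₀ = 0.9996 gives E = 604133.678 m, N = 5208979.718 m.

Zone 55S: E 604134 m, N 5208980 m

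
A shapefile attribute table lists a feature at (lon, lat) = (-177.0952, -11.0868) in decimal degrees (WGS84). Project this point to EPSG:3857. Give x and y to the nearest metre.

x -19714147 m, y -1241952 m

Web Mercator is spherical with R = a = 6378137 m.
x = R·λ = 6378137 × -3.090894329 = -19714147.486 m.
y = R·ln tan(π/4 + φ/2) = 6378137 × -0.194720126 = -1241951.638 m.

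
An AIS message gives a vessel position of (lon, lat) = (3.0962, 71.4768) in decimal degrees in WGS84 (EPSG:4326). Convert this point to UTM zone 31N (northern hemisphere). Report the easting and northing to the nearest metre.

Zone 31 central meridian λ₀ = 6×31 − 183 = 3°; Δλ = +0.0962°.
Transverse Mercator on WGS84 with k₀ = 0.9996 gives E = 503411.025 m, N = 7930578.244 m.

E 503411 m, N 7930578 m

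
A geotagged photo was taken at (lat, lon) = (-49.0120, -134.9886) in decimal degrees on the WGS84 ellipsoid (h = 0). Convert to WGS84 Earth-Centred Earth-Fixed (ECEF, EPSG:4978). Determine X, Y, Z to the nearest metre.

WGS84: a = 6378137 m, e² = 0.006694380; N(φ) = a/√(1−e²sin²φ) = 6390336.349 m.
X = (N+h)·cosφ·cosλ = -2963197.174 m; Y = (N+h)·cosφ·sinλ = -2964376.569 m; Z = (N(1−e²)+h)·sinφ = -4791434.165 m.

X -2963197 m, Y -2964377 m, Z -4791434 m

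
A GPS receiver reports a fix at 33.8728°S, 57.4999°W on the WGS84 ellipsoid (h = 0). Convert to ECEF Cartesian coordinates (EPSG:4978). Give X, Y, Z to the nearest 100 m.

WGS84: a = 6378137 m, e² = 0.006694380; N(φ) = a/√(1−e²sin²φ) = 6384779.167 m.
X = (N+h)·cosφ·cosλ = 2848305.616 m; Y = (N+h)·cosφ·sinλ = -4470927.024 m; Z = (N(1−e²)+h)·sinφ = -3534740.774 m.

X 2848300 m, Y -4470900 m, Z -3534700 m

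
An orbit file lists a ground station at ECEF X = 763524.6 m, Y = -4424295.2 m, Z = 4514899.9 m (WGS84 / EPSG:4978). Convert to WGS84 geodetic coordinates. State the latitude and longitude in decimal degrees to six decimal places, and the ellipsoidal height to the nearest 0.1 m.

λ = atan2(Y, X) = -80.20860004°; p = √(X²+Y²) = 4489694.6 m.
Bowring's method on WGS84 (a = 6378137 m, b = 6356752.314 m) gives φ = 45.35279977°, h = -123.072 m.

lat 45.352800°, lon -80.208600°, h -123.1 m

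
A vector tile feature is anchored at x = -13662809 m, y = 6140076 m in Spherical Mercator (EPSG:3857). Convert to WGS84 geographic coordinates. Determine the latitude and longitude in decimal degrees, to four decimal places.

lat 48.1993°, lon -122.7351°

R = 6378137 m. λ = x/R = -122.73510149°.
φ = 2·arctan(exp(y/R)) − 90° = 2·arctan(2.61869) − 90° = 48.19930281°.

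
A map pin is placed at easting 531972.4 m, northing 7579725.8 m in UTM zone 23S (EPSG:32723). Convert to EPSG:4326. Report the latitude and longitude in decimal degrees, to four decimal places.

lat -21.8863°, lon -44.6905°

Zone 23S: λ₀ = -45°, k₀ = 0.9996, false easting 500000 m, false northing 10000000 m.
Meridian distance M = (N − FN)/k₀ = -2421242.7 m.
Inverse transverse Mercator on WGS84 gives φ = -21.88629965°, λ = -44.69049969°.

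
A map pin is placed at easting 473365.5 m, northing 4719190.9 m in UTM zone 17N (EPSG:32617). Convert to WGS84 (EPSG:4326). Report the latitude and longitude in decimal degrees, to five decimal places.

lat 42.62470°, lon -81.32480°

Zone 17N: λ₀ = -81°, k₀ = 0.9996, false easting 500000 m.
Meridian distance M = (N − FN)/k₀ = 4721079.3 m.
Inverse transverse Mercator on WGS84 gives φ = 42.62470032°, λ = -81.32480026°.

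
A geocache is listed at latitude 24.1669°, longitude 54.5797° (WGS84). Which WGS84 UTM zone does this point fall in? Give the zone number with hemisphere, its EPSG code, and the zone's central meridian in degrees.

UTM zone = ⌊(λ + 180)/6⌋ + 1; 54.5797° ∈ [54°, 60°) → zone 40.
Hemisphere: N (φ ≥ 0).
Central meridian λ₀ = 6×40 − 183 = 57°.
EPSG code: 32640.

Zone 40N (EPSG:32640), central meridian 57°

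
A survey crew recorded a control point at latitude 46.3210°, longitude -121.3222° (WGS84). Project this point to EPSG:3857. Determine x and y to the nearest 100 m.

Web Mercator is spherical with R = a = 6378137 m.
x = R·λ = 6378137 × -2.117471846 = -13505525.526 m.
y = R·ln tan(π/4 + φ/2) = 6378137 × 0.914364142 = 5831939.764 m.

x -13505500 m, y 5831900 m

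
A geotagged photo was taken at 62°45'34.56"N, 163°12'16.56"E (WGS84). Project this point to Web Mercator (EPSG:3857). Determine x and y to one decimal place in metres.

Web Mercator is spherical with R = a = 6378137 m.
x = R·λ = 6378137 × 2.848457624 = 18167852.967 m.
y = R·ln tan(π/4 + φ/2) = 6378137 × 1.417584084 = 9041545.494 m.

x 18167853.0 m, y 9041545.5 m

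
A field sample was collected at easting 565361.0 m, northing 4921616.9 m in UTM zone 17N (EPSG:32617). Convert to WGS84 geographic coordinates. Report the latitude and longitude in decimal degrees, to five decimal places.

lat 44.44490°, lon -80.17860°

Zone 17N: λ₀ = -81°, k₀ = 0.9996, false easting 500000 m.
Meridian distance M = (N − FN)/k₀ = 4923586.3 m.
Inverse transverse Mercator on WGS84 gives φ = 44.44489991°, λ = -80.17859960°.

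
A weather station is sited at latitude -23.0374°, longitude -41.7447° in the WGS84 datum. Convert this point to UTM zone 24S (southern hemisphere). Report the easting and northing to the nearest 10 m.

Zone 24 central meridian λ₀ = 6×24 − 183 = -39°; Δλ = -2.7447°.
Transverse Mercator on WGS84 with k₀ = 0.9996 gives E = 218721.361 m, N = 7449702.203 m.

E 218720 m, N 7449700 m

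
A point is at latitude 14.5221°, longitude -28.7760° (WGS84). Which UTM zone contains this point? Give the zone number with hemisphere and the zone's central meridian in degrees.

Zone 26N, central meridian -27°

UTM zone = ⌊(λ + 180)/6⌋ + 1; -28.7760° ∈ [-30°, -24°) → zone 26.
Hemisphere: N (φ ≥ 0).
Central meridian λ₀ = 6×26 − 183 = -27°.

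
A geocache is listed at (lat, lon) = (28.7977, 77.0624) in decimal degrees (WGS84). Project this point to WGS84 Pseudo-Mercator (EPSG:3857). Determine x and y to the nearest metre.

x 8578547 m, y 3349923 m

Web Mercator is spherical with R = a = 6378137 m.
x = R·λ = 6378137 × 1.344992609 = 8578547.127 m.
y = R·ln tan(π/4 + φ/2) = 6378137 × 0.525219651 = 3349922.888 m.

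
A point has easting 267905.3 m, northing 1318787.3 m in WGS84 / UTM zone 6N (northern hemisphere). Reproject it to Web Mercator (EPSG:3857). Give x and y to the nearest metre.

Unproject from UTM 6N (λ₀ = -147°) → φ = 11.92169991°, λ = -149.13099967°.
Web Mercator (R = 6378137 m): x = -16601186.944 m, y = 1336798.645 m.

x -16601187 m, y 1336799 m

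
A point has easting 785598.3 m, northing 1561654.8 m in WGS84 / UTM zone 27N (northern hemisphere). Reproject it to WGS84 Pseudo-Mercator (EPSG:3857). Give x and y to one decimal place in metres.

x -2043258.1 m, y 1587000.3 m

Unproject from UTM 27N (λ₀ = -21°) → φ = 14.11140026°, λ = -18.35489975°.
Web Mercator (R = 6378137 m): x = -2043258.093 m, y = 1587000.316 m.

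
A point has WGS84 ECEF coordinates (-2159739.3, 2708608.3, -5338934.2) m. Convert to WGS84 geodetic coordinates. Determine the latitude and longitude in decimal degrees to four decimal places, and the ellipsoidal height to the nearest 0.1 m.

lat -57.1973°, lon 128.5675°, h 1307.8 m

λ = atan2(Y, X) = 128.56750096°; p = √(X²+Y²) = 3464250.7 m.
Bowring's method on WGS84 (a = 6378137 m, b = 6356752.314 m) gives φ = -57.19729988°, h = 1307.776 m.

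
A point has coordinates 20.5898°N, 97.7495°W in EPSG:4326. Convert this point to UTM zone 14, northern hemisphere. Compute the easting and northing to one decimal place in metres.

E 630322.6 m, N 2277251.0 m

Zone 14 central meridian λ₀ = 6×14 − 183 = -99°; Δλ = +1.2505°.
Transverse Mercator on WGS84 with k₀ = 0.9996 gives E = 630322.579 m, N = 2277250.963 m.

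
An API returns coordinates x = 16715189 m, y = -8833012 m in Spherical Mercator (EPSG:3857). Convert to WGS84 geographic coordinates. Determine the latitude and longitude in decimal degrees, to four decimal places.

lat -61.8896°, lon 150.1551°

R = 6378137 m. λ = x/R = 150.15509756°.
φ = 2·arctan(exp(y/R)) − 90° = 2·arctan(0.25035) − 90° = -61.88959817°.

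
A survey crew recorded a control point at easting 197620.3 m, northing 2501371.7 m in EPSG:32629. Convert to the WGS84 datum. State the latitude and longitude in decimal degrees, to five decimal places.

Zone 29N: λ₀ = -9°, k₀ = 0.9996, false easting 500000 m.
Meridian distance M = (N − FN)/k₀ = 2502372.6 m.
Inverse transverse Mercator on WGS84 gives φ = 22.59229966°, λ = -11.94090011°.

lat 22.59230°, lon -11.94090°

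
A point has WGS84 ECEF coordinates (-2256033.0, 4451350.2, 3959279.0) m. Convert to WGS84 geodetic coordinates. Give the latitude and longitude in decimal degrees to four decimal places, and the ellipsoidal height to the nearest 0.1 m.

lat 38.6152°, lon 116.8768°, h 400.0 m

λ = atan2(Y, X) = 116.87680025°; p = √(X²+Y²) = 4990411.2 m.
Bowring's method on WGS84 (a = 6378137 m, b = 6356752.314 m) gives φ = 38.61519952°, h = 400.030 m.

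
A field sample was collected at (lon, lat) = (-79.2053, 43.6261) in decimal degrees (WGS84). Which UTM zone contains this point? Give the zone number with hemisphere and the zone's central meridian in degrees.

UTM zone = ⌊(λ + 180)/6⌋ + 1; -79.2053° ∈ [-84°, -78°) → zone 17.
Hemisphere: N (φ ≥ 0).
Central meridian λ₀ = 6×17 − 183 = -81°.

Zone 17N, central meridian -81°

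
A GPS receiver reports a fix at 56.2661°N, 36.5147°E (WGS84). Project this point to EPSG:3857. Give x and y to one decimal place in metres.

Web Mercator is spherical with R = a = 6378137 m.
x = R·λ = 6378137 × 0.637301740 = 4064797.810 m.
y = R·ln tan(π/4 + φ/2) = 6378137 × 1.193384847 = 7611572.046 m.

x 4064797.8 m, y 7611572.0 m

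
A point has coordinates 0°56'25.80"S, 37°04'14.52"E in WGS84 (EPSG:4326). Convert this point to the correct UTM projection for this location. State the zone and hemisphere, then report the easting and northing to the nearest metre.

Longitude 37.0707° lies in the 6° band [36°, 42°), giving zone 37; latitude is south of the equator, so 37S.
Zone 37 central meridian λ₀ = 6×37 − 183 = 39°; Δλ = -1.9293°.
Transverse Mercator on WGS84 with k₀ = 0.9996 gives E = 285305.115 m, N = 9895987.049 m.

Zone 37S: E 285305 m, N 9895987 m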